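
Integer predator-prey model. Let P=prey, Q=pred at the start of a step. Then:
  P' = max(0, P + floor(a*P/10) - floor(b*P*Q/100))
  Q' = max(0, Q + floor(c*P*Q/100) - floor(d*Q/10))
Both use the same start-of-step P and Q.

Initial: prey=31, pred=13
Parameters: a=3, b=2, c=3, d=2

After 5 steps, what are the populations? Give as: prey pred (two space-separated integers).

Step 1: prey: 31+9-8=32; pred: 13+12-2=23
Step 2: prey: 32+9-14=27; pred: 23+22-4=41
Step 3: prey: 27+8-22=13; pred: 41+33-8=66
Step 4: prey: 13+3-17=0; pred: 66+25-13=78
Step 5: prey: 0+0-0=0; pred: 78+0-15=63

Answer: 0 63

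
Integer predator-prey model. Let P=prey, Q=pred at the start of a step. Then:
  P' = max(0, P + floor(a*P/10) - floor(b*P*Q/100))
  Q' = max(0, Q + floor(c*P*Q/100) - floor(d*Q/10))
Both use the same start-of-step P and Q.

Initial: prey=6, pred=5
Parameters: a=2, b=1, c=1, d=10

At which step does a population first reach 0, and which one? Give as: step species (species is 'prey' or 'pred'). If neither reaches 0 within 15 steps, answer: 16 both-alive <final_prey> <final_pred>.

Step 1: prey: 6+1-0=7; pred: 5+0-5=0
First extinction: pred at step 1

Answer: 1 pred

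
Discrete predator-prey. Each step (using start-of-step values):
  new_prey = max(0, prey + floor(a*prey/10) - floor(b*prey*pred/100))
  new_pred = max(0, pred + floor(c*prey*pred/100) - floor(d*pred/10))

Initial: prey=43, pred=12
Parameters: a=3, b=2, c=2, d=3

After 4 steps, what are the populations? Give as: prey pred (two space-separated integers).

Answer: 10 59

Derivation:
Step 1: prey: 43+12-10=45; pred: 12+10-3=19
Step 2: prey: 45+13-17=41; pred: 19+17-5=31
Step 3: prey: 41+12-25=28; pred: 31+25-9=47
Step 4: prey: 28+8-26=10; pred: 47+26-14=59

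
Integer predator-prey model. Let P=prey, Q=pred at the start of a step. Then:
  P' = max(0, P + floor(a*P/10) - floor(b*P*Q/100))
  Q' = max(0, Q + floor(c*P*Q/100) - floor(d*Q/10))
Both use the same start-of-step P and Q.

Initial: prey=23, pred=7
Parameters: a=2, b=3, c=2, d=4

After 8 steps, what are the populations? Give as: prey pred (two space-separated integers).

Step 1: prey: 23+4-4=23; pred: 7+3-2=8
Step 2: prey: 23+4-5=22; pred: 8+3-3=8
Step 3: prey: 22+4-5=21; pred: 8+3-3=8
Step 4: prey: 21+4-5=20; pred: 8+3-3=8
Step 5: prey: 20+4-4=20; pred: 8+3-3=8
Step 6: prey: 20+4-4=20; pred: 8+3-3=8
Step 7: prey: 20+4-4=20; pred: 8+3-3=8
Step 8: prey: 20+4-4=20; pred: 8+3-3=8

Answer: 20 8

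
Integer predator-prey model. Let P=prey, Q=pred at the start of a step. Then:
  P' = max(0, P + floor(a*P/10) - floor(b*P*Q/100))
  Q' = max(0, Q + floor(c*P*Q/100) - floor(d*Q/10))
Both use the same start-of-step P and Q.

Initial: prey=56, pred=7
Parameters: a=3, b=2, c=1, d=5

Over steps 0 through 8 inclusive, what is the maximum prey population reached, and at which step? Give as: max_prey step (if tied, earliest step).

Step 1: prey: 56+16-7=65; pred: 7+3-3=7
Step 2: prey: 65+19-9=75; pred: 7+4-3=8
Step 3: prey: 75+22-12=85; pred: 8+6-4=10
Step 4: prey: 85+25-17=93; pred: 10+8-5=13
Step 5: prey: 93+27-24=96; pred: 13+12-6=19
Step 6: prey: 96+28-36=88; pred: 19+18-9=28
Step 7: prey: 88+26-49=65; pred: 28+24-14=38
Step 8: prey: 65+19-49=35; pred: 38+24-19=43
Max prey = 96 at step 5

Answer: 96 5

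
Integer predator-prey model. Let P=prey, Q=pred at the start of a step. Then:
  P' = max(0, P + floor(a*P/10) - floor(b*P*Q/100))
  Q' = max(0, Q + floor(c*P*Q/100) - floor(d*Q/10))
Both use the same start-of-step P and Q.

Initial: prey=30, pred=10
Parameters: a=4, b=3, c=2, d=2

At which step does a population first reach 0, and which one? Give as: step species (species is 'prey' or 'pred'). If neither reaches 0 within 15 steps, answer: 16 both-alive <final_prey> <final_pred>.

Answer: 7 prey

Derivation:
Step 1: prey: 30+12-9=33; pred: 10+6-2=14
Step 2: prey: 33+13-13=33; pred: 14+9-2=21
Step 3: prey: 33+13-20=26; pred: 21+13-4=30
Step 4: prey: 26+10-23=13; pred: 30+15-6=39
Step 5: prey: 13+5-15=3; pred: 39+10-7=42
Step 6: prey: 3+1-3=1; pred: 42+2-8=36
Step 7: prey: 1+0-1=0; pred: 36+0-7=29
First extinction: prey at step 7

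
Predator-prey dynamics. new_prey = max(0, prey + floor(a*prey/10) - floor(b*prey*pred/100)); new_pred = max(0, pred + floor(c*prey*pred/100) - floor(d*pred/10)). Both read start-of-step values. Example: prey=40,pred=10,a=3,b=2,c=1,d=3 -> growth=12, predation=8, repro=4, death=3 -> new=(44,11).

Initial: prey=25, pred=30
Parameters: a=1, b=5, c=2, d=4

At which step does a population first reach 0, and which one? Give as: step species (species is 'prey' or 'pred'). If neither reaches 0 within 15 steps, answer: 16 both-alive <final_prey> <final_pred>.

Step 1: prey: 25+2-37=0; pred: 30+15-12=33
First extinction: prey at step 1

Answer: 1 prey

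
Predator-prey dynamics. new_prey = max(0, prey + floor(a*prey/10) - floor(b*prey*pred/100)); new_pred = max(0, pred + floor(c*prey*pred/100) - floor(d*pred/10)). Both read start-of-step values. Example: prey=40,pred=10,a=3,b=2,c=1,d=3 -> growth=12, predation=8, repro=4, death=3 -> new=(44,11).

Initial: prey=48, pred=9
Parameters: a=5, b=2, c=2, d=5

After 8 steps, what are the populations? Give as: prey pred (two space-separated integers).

Step 1: prey: 48+24-8=64; pred: 9+8-4=13
Step 2: prey: 64+32-16=80; pred: 13+16-6=23
Step 3: prey: 80+40-36=84; pred: 23+36-11=48
Step 4: prey: 84+42-80=46; pred: 48+80-24=104
Step 5: prey: 46+23-95=0; pred: 104+95-52=147
Step 6: prey: 0+0-0=0; pred: 147+0-73=74
Step 7: prey: 0+0-0=0; pred: 74+0-37=37
Step 8: prey: 0+0-0=0; pred: 37+0-18=19

Answer: 0 19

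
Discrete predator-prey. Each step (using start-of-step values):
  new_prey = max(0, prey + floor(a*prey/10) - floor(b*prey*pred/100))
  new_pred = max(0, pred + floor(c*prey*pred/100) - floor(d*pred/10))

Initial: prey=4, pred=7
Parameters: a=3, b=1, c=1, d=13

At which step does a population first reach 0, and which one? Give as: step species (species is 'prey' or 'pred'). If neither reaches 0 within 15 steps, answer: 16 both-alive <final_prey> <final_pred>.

Answer: 1 pred

Derivation:
Step 1: prey: 4+1-0=5; pred: 7+0-9=0
First extinction: pred at step 1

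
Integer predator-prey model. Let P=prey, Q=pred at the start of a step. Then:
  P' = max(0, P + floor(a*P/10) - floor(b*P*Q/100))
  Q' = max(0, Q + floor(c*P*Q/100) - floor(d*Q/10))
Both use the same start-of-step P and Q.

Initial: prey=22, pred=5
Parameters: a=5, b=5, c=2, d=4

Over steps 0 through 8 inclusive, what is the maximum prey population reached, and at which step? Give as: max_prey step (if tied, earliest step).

Step 1: prey: 22+11-5=28; pred: 5+2-2=5
Step 2: prey: 28+14-7=35; pred: 5+2-2=5
Step 3: prey: 35+17-8=44; pred: 5+3-2=6
Step 4: prey: 44+22-13=53; pred: 6+5-2=9
Step 5: prey: 53+26-23=56; pred: 9+9-3=15
Step 6: prey: 56+28-42=42; pred: 15+16-6=25
Step 7: prey: 42+21-52=11; pred: 25+21-10=36
Step 8: prey: 11+5-19=0; pred: 36+7-14=29
Max prey = 56 at step 5

Answer: 56 5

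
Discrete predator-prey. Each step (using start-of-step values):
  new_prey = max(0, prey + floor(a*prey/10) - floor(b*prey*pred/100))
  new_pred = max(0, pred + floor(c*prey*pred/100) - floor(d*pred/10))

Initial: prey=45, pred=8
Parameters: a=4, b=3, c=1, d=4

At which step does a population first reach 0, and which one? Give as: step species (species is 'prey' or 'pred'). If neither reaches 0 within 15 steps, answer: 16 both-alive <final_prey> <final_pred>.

Answer: 16 both-alive 15 2

Derivation:
Step 1: prey: 45+18-10=53; pred: 8+3-3=8
Step 2: prey: 53+21-12=62; pred: 8+4-3=9
Step 3: prey: 62+24-16=70; pred: 9+5-3=11
Step 4: prey: 70+28-23=75; pred: 11+7-4=14
Step 5: prey: 75+30-31=74; pred: 14+10-5=19
Step 6: prey: 74+29-42=61; pred: 19+14-7=26
Step 7: prey: 61+24-47=38; pred: 26+15-10=31
Step 8: prey: 38+15-35=18; pred: 31+11-12=30
Step 9: prey: 18+7-16=9; pred: 30+5-12=23
Step 10: prey: 9+3-6=6; pred: 23+2-9=16
Step 11: prey: 6+2-2=6; pred: 16+0-6=10
Step 12: prey: 6+2-1=7; pred: 10+0-4=6
Step 13: prey: 7+2-1=8; pred: 6+0-2=4
Step 14: prey: 8+3-0=11; pred: 4+0-1=3
Step 15: prey: 11+4-0=15; pred: 3+0-1=2
No extinction within 15 steps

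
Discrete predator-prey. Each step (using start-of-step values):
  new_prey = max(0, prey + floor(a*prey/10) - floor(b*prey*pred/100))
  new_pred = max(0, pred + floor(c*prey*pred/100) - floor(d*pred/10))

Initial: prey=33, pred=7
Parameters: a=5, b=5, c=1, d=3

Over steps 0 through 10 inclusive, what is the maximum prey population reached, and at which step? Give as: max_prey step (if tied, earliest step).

Answer: 56 4

Derivation:
Step 1: prey: 33+16-11=38; pred: 7+2-2=7
Step 2: prey: 38+19-13=44; pred: 7+2-2=7
Step 3: prey: 44+22-15=51; pred: 7+3-2=8
Step 4: prey: 51+25-20=56; pred: 8+4-2=10
Step 5: prey: 56+28-28=56; pred: 10+5-3=12
Step 6: prey: 56+28-33=51; pred: 12+6-3=15
Step 7: prey: 51+25-38=38; pred: 15+7-4=18
Step 8: prey: 38+19-34=23; pred: 18+6-5=19
Step 9: prey: 23+11-21=13; pred: 19+4-5=18
Step 10: prey: 13+6-11=8; pred: 18+2-5=15
Max prey = 56 at step 4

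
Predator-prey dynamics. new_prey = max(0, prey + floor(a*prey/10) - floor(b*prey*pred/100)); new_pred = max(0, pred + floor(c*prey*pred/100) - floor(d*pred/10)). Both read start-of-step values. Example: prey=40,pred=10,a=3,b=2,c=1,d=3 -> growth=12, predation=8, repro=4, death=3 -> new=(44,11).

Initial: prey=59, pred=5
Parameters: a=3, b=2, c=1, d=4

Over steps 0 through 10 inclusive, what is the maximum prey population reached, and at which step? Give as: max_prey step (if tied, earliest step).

Answer: 112 4

Derivation:
Step 1: prey: 59+17-5=71; pred: 5+2-2=5
Step 2: prey: 71+21-7=85; pred: 5+3-2=6
Step 3: prey: 85+25-10=100; pred: 6+5-2=9
Step 4: prey: 100+30-18=112; pred: 9+9-3=15
Step 5: prey: 112+33-33=112; pred: 15+16-6=25
Step 6: prey: 112+33-56=89; pred: 25+28-10=43
Step 7: prey: 89+26-76=39; pred: 43+38-17=64
Step 8: prey: 39+11-49=1; pred: 64+24-25=63
Step 9: prey: 1+0-1=0; pred: 63+0-25=38
Step 10: prey: 0+0-0=0; pred: 38+0-15=23
Max prey = 112 at step 4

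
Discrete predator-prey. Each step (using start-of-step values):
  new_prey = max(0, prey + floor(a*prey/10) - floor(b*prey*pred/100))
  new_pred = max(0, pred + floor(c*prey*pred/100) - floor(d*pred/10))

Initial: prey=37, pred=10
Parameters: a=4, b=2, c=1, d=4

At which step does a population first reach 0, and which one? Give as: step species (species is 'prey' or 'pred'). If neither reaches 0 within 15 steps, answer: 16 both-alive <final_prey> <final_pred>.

Step 1: prey: 37+14-7=44; pred: 10+3-4=9
Step 2: prey: 44+17-7=54; pred: 9+3-3=9
Step 3: prey: 54+21-9=66; pred: 9+4-3=10
Step 4: prey: 66+26-13=79; pred: 10+6-4=12
Step 5: prey: 79+31-18=92; pred: 12+9-4=17
Step 6: prey: 92+36-31=97; pred: 17+15-6=26
Step 7: prey: 97+38-50=85; pred: 26+25-10=41
Step 8: prey: 85+34-69=50; pred: 41+34-16=59
Step 9: prey: 50+20-59=11; pred: 59+29-23=65
Step 10: prey: 11+4-14=1; pred: 65+7-26=46
Step 11: prey: 1+0-0=1; pred: 46+0-18=28
Step 12: prey: 1+0-0=1; pred: 28+0-11=17
Step 13: prey: 1+0-0=1; pred: 17+0-6=11
Step 14: prey: 1+0-0=1; pred: 11+0-4=7
Step 15: prey: 1+0-0=1; pred: 7+0-2=5
No extinction within 15 steps

Answer: 16 both-alive 1 5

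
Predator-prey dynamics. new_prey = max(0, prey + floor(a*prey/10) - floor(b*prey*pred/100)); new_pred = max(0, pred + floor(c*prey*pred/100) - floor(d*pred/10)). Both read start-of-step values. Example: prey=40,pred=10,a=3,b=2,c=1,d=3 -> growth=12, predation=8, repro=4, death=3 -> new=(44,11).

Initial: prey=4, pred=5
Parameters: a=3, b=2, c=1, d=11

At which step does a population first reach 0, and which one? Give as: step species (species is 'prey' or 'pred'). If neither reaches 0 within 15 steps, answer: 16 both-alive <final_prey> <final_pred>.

Step 1: prey: 4+1-0=5; pred: 5+0-5=0
First extinction: pred at step 1

Answer: 1 pred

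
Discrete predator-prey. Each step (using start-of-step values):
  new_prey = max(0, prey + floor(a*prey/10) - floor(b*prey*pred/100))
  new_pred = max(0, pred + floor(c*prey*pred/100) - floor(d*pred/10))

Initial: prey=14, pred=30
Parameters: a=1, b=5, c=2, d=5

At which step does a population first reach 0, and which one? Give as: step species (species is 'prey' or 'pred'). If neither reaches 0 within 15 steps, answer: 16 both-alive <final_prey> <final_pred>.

Step 1: prey: 14+1-21=0; pred: 30+8-15=23
First extinction: prey at step 1

Answer: 1 prey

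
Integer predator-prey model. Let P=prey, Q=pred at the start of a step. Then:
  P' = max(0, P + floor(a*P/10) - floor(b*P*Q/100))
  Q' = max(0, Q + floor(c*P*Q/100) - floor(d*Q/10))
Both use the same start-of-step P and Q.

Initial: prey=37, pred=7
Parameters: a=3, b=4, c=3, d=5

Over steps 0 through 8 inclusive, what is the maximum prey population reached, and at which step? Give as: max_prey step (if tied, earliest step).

Answer: 38 1

Derivation:
Step 1: prey: 37+11-10=38; pred: 7+7-3=11
Step 2: prey: 38+11-16=33; pred: 11+12-5=18
Step 3: prey: 33+9-23=19; pred: 18+17-9=26
Step 4: prey: 19+5-19=5; pred: 26+14-13=27
Step 5: prey: 5+1-5=1; pred: 27+4-13=18
Step 6: prey: 1+0-0=1; pred: 18+0-9=9
Step 7: prey: 1+0-0=1; pred: 9+0-4=5
Step 8: prey: 1+0-0=1; pred: 5+0-2=3
Max prey = 38 at step 1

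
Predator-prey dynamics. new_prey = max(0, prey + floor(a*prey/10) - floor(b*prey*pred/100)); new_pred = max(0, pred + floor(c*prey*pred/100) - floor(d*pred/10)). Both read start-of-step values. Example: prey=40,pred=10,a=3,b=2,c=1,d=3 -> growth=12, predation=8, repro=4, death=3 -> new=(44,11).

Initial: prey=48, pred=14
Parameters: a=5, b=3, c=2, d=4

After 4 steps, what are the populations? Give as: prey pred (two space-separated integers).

Step 1: prey: 48+24-20=52; pred: 14+13-5=22
Step 2: prey: 52+26-34=44; pred: 22+22-8=36
Step 3: prey: 44+22-47=19; pred: 36+31-14=53
Step 4: prey: 19+9-30=0; pred: 53+20-21=52

Answer: 0 52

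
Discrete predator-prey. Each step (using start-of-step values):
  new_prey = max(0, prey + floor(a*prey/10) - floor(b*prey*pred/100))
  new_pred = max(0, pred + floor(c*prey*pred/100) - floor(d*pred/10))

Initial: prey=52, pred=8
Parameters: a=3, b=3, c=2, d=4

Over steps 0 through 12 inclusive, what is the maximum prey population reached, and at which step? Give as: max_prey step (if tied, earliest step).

Step 1: prey: 52+15-12=55; pred: 8+8-3=13
Step 2: prey: 55+16-21=50; pred: 13+14-5=22
Step 3: prey: 50+15-33=32; pred: 22+22-8=36
Step 4: prey: 32+9-34=7; pred: 36+23-14=45
Step 5: prey: 7+2-9=0; pred: 45+6-18=33
Step 6: prey: 0+0-0=0; pred: 33+0-13=20
Step 7: prey: 0+0-0=0; pred: 20+0-8=12
Step 8: prey: 0+0-0=0; pred: 12+0-4=8
Step 9: prey: 0+0-0=0; pred: 8+0-3=5
Step 10: prey: 0+0-0=0; pred: 5+0-2=3
Step 11: prey: 0+0-0=0; pred: 3+0-1=2
Step 12: prey: 0+0-0=0; pred: 2+0-0=2
Max prey = 55 at step 1

Answer: 55 1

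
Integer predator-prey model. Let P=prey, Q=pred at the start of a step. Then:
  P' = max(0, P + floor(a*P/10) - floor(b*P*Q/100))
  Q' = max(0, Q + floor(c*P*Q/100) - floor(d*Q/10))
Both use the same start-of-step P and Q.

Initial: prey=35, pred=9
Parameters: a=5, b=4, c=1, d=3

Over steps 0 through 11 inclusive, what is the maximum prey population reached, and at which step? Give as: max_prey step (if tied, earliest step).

Answer: 48 4

Derivation:
Step 1: prey: 35+17-12=40; pred: 9+3-2=10
Step 2: prey: 40+20-16=44; pred: 10+4-3=11
Step 3: prey: 44+22-19=47; pred: 11+4-3=12
Step 4: prey: 47+23-22=48; pred: 12+5-3=14
Step 5: prey: 48+24-26=46; pred: 14+6-4=16
Step 6: prey: 46+23-29=40; pred: 16+7-4=19
Step 7: prey: 40+20-30=30; pred: 19+7-5=21
Step 8: prey: 30+15-25=20; pred: 21+6-6=21
Step 9: prey: 20+10-16=14; pred: 21+4-6=19
Step 10: prey: 14+7-10=11; pred: 19+2-5=16
Step 11: prey: 11+5-7=9; pred: 16+1-4=13
Max prey = 48 at step 4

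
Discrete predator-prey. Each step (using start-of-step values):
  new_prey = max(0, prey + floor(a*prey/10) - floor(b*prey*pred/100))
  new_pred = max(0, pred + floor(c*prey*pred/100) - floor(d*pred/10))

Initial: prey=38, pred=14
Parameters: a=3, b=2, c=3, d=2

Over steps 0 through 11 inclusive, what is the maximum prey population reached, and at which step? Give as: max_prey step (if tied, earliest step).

Step 1: prey: 38+11-10=39; pred: 14+15-2=27
Step 2: prey: 39+11-21=29; pred: 27+31-5=53
Step 3: prey: 29+8-30=7; pred: 53+46-10=89
Step 4: prey: 7+2-12=0; pred: 89+18-17=90
Step 5: prey: 0+0-0=0; pred: 90+0-18=72
Step 6: prey: 0+0-0=0; pred: 72+0-14=58
Step 7: prey: 0+0-0=0; pred: 58+0-11=47
Step 8: prey: 0+0-0=0; pred: 47+0-9=38
Step 9: prey: 0+0-0=0; pred: 38+0-7=31
Step 10: prey: 0+0-0=0; pred: 31+0-6=25
Step 11: prey: 0+0-0=0; pred: 25+0-5=20
Max prey = 39 at step 1

Answer: 39 1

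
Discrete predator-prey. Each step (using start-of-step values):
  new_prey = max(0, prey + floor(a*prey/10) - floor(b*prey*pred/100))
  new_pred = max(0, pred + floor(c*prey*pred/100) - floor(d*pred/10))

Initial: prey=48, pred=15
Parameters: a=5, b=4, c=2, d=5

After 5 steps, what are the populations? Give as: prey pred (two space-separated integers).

Answer: 2 11

Derivation:
Step 1: prey: 48+24-28=44; pred: 15+14-7=22
Step 2: prey: 44+22-38=28; pred: 22+19-11=30
Step 3: prey: 28+14-33=9; pred: 30+16-15=31
Step 4: prey: 9+4-11=2; pred: 31+5-15=21
Step 5: prey: 2+1-1=2; pred: 21+0-10=11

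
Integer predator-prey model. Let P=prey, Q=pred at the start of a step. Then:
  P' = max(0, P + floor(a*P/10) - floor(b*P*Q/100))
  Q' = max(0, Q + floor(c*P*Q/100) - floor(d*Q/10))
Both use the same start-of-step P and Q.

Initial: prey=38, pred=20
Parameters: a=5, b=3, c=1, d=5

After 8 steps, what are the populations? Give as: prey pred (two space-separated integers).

Step 1: prey: 38+19-22=35; pred: 20+7-10=17
Step 2: prey: 35+17-17=35; pred: 17+5-8=14
Step 3: prey: 35+17-14=38; pred: 14+4-7=11
Step 4: prey: 38+19-12=45; pred: 11+4-5=10
Step 5: prey: 45+22-13=54; pred: 10+4-5=9
Step 6: prey: 54+27-14=67; pred: 9+4-4=9
Step 7: prey: 67+33-18=82; pred: 9+6-4=11
Step 8: prey: 82+41-27=96; pred: 11+9-5=15

Answer: 96 15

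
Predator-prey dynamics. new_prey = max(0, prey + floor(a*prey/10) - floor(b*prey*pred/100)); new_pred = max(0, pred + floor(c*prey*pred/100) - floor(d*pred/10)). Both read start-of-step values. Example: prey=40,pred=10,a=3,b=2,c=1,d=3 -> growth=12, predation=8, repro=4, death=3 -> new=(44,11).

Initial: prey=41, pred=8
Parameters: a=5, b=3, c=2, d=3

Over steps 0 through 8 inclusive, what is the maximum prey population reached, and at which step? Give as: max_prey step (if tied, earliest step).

Answer: 60 2

Derivation:
Step 1: prey: 41+20-9=52; pred: 8+6-2=12
Step 2: prey: 52+26-18=60; pred: 12+12-3=21
Step 3: prey: 60+30-37=53; pred: 21+25-6=40
Step 4: prey: 53+26-63=16; pred: 40+42-12=70
Step 5: prey: 16+8-33=0; pred: 70+22-21=71
Step 6: prey: 0+0-0=0; pred: 71+0-21=50
Step 7: prey: 0+0-0=0; pred: 50+0-15=35
Step 8: prey: 0+0-0=0; pred: 35+0-10=25
Max prey = 60 at step 2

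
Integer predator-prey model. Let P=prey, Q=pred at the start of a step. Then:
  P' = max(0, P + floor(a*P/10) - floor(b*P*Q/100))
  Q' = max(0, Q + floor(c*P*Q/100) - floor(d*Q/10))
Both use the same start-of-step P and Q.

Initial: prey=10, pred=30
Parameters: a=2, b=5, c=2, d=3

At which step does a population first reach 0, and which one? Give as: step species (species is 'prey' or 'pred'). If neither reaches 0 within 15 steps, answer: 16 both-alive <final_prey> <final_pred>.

Step 1: prey: 10+2-15=0; pred: 30+6-9=27
First extinction: prey at step 1

Answer: 1 prey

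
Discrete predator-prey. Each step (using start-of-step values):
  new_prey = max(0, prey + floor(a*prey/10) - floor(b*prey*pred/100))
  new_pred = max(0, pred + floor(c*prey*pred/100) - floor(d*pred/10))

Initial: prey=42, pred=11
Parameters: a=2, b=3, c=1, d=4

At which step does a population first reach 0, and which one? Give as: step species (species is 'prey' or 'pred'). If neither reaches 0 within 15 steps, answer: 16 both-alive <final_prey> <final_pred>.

Answer: 16 both-alive 56 2

Derivation:
Step 1: prey: 42+8-13=37; pred: 11+4-4=11
Step 2: prey: 37+7-12=32; pred: 11+4-4=11
Step 3: prey: 32+6-10=28; pred: 11+3-4=10
Step 4: prey: 28+5-8=25; pred: 10+2-4=8
Step 5: prey: 25+5-6=24; pred: 8+2-3=7
Step 6: prey: 24+4-5=23; pred: 7+1-2=6
Step 7: prey: 23+4-4=23; pred: 6+1-2=5
Step 8: prey: 23+4-3=24; pred: 5+1-2=4
Step 9: prey: 24+4-2=26; pred: 4+0-1=3
Step 10: prey: 26+5-2=29; pred: 3+0-1=2
Step 11: prey: 29+5-1=33; pred: 2+0-0=2
Step 12: prey: 33+6-1=38; pred: 2+0-0=2
Step 13: prey: 38+7-2=43; pred: 2+0-0=2
Step 14: prey: 43+8-2=49; pred: 2+0-0=2
Step 15: prey: 49+9-2=56; pred: 2+0-0=2
No extinction within 15 steps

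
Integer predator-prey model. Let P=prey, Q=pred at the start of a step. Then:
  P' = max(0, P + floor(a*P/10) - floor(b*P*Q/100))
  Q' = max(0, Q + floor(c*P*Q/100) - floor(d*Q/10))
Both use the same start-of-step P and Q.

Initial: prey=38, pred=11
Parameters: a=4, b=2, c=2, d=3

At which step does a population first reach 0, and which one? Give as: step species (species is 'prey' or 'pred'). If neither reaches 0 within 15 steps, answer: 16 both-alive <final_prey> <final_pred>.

Answer: 6 prey

Derivation:
Step 1: prey: 38+15-8=45; pred: 11+8-3=16
Step 2: prey: 45+18-14=49; pred: 16+14-4=26
Step 3: prey: 49+19-25=43; pred: 26+25-7=44
Step 4: prey: 43+17-37=23; pred: 44+37-13=68
Step 5: prey: 23+9-31=1; pred: 68+31-20=79
Step 6: prey: 1+0-1=0; pred: 79+1-23=57
First extinction: prey at step 6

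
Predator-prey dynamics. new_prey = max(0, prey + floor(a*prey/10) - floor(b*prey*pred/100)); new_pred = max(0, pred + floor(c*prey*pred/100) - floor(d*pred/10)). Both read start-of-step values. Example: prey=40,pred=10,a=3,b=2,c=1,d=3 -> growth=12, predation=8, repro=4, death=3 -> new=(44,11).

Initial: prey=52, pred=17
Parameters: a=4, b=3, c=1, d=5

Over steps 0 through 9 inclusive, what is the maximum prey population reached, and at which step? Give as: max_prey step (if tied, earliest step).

Answer: 68 9

Derivation:
Step 1: prey: 52+20-26=46; pred: 17+8-8=17
Step 2: prey: 46+18-23=41; pred: 17+7-8=16
Step 3: prey: 41+16-19=38; pred: 16+6-8=14
Step 4: prey: 38+15-15=38; pred: 14+5-7=12
Step 5: prey: 38+15-13=40; pred: 12+4-6=10
Step 6: prey: 40+16-12=44; pred: 10+4-5=9
Step 7: prey: 44+17-11=50; pred: 9+3-4=8
Step 8: prey: 50+20-12=58; pred: 8+4-4=8
Step 9: prey: 58+23-13=68; pred: 8+4-4=8
Max prey = 68 at step 9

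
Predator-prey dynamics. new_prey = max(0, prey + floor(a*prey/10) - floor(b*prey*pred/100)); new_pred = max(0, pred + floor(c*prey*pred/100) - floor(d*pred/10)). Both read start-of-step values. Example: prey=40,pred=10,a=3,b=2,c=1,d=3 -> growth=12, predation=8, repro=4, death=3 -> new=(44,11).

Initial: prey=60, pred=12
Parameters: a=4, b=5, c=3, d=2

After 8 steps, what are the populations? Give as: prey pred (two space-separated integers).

Step 1: prey: 60+24-36=48; pred: 12+21-2=31
Step 2: prey: 48+19-74=0; pred: 31+44-6=69
Step 3: prey: 0+0-0=0; pred: 69+0-13=56
Step 4: prey: 0+0-0=0; pred: 56+0-11=45
Step 5: prey: 0+0-0=0; pred: 45+0-9=36
Step 6: prey: 0+0-0=0; pred: 36+0-7=29
Step 7: prey: 0+0-0=0; pred: 29+0-5=24
Step 8: prey: 0+0-0=0; pred: 24+0-4=20

Answer: 0 20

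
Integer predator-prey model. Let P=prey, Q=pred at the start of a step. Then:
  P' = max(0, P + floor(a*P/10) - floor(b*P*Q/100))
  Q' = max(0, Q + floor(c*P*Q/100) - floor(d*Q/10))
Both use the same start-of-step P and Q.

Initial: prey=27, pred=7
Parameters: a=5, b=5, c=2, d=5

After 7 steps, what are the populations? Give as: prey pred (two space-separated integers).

Answer: 13 20

Derivation:
Step 1: prey: 27+13-9=31; pred: 7+3-3=7
Step 2: prey: 31+15-10=36; pred: 7+4-3=8
Step 3: prey: 36+18-14=40; pred: 8+5-4=9
Step 4: prey: 40+20-18=42; pred: 9+7-4=12
Step 5: prey: 42+21-25=38; pred: 12+10-6=16
Step 6: prey: 38+19-30=27; pred: 16+12-8=20
Step 7: prey: 27+13-27=13; pred: 20+10-10=20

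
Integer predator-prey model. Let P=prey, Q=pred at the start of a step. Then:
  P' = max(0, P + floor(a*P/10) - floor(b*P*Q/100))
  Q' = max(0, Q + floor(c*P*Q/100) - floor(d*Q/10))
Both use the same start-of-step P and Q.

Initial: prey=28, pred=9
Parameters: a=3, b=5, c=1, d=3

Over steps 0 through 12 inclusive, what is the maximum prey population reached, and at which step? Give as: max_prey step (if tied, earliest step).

Step 1: prey: 28+8-12=24; pred: 9+2-2=9
Step 2: prey: 24+7-10=21; pred: 9+2-2=9
Step 3: prey: 21+6-9=18; pred: 9+1-2=8
Step 4: prey: 18+5-7=16; pred: 8+1-2=7
Step 5: prey: 16+4-5=15; pred: 7+1-2=6
Step 6: prey: 15+4-4=15; pred: 6+0-1=5
Step 7: prey: 15+4-3=16; pred: 5+0-1=4
Step 8: prey: 16+4-3=17; pred: 4+0-1=3
Step 9: prey: 17+5-2=20; pred: 3+0-0=3
Step 10: prey: 20+6-3=23; pred: 3+0-0=3
Step 11: prey: 23+6-3=26; pred: 3+0-0=3
Step 12: prey: 26+7-3=30; pred: 3+0-0=3
Max prey = 30 at step 12

Answer: 30 12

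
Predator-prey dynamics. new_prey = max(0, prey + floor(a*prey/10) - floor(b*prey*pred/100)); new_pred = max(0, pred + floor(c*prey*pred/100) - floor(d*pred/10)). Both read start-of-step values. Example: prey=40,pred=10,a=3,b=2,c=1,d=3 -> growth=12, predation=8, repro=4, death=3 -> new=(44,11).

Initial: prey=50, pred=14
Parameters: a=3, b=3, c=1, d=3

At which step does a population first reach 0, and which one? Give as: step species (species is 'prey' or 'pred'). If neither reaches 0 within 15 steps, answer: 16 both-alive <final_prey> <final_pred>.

Step 1: prey: 50+15-21=44; pred: 14+7-4=17
Step 2: prey: 44+13-22=35; pred: 17+7-5=19
Step 3: prey: 35+10-19=26; pred: 19+6-5=20
Step 4: prey: 26+7-15=18; pred: 20+5-6=19
Step 5: prey: 18+5-10=13; pred: 19+3-5=17
Step 6: prey: 13+3-6=10; pred: 17+2-5=14
Step 7: prey: 10+3-4=9; pred: 14+1-4=11
Step 8: prey: 9+2-2=9; pred: 11+0-3=8
Step 9: prey: 9+2-2=9; pred: 8+0-2=6
Step 10: prey: 9+2-1=10; pred: 6+0-1=5
Step 11: prey: 10+3-1=12; pred: 5+0-1=4
Step 12: prey: 12+3-1=14; pred: 4+0-1=3
Step 13: prey: 14+4-1=17; pred: 3+0-0=3
Step 14: prey: 17+5-1=21; pred: 3+0-0=3
Step 15: prey: 21+6-1=26; pred: 3+0-0=3
No extinction within 15 steps

Answer: 16 both-alive 26 3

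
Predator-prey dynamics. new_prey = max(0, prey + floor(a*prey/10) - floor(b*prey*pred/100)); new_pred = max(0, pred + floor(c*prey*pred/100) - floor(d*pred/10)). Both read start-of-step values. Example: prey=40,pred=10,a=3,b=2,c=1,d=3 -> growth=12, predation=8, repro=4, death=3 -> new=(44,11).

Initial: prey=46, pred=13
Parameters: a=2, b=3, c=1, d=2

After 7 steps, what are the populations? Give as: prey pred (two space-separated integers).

Step 1: prey: 46+9-17=38; pred: 13+5-2=16
Step 2: prey: 38+7-18=27; pred: 16+6-3=19
Step 3: prey: 27+5-15=17; pred: 19+5-3=21
Step 4: prey: 17+3-10=10; pred: 21+3-4=20
Step 5: prey: 10+2-6=6; pred: 20+2-4=18
Step 6: prey: 6+1-3=4; pred: 18+1-3=16
Step 7: prey: 4+0-1=3; pred: 16+0-3=13

Answer: 3 13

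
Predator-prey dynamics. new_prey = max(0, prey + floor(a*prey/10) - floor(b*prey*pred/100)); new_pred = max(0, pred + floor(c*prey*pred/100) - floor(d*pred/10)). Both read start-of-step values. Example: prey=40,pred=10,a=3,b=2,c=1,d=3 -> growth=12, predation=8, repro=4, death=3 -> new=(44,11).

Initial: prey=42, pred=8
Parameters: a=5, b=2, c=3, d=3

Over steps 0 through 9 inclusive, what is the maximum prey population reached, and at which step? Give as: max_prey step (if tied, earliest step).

Step 1: prey: 42+21-6=57; pred: 8+10-2=16
Step 2: prey: 57+28-18=67; pred: 16+27-4=39
Step 3: prey: 67+33-52=48; pred: 39+78-11=106
Step 4: prey: 48+24-101=0; pred: 106+152-31=227
Step 5: prey: 0+0-0=0; pred: 227+0-68=159
Step 6: prey: 0+0-0=0; pred: 159+0-47=112
Step 7: prey: 0+0-0=0; pred: 112+0-33=79
Step 8: prey: 0+0-0=0; pred: 79+0-23=56
Step 9: prey: 0+0-0=0; pred: 56+0-16=40
Max prey = 67 at step 2

Answer: 67 2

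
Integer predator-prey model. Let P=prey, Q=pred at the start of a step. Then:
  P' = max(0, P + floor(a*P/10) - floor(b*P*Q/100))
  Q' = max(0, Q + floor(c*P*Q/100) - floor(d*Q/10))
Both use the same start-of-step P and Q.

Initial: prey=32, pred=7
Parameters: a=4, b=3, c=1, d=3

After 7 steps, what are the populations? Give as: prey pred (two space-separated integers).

Answer: 59 27

Derivation:
Step 1: prey: 32+12-6=38; pred: 7+2-2=7
Step 2: prey: 38+15-7=46; pred: 7+2-2=7
Step 3: prey: 46+18-9=55; pred: 7+3-2=8
Step 4: prey: 55+22-13=64; pred: 8+4-2=10
Step 5: prey: 64+25-19=70; pred: 10+6-3=13
Step 6: prey: 70+28-27=71; pred: 13+9-3=19
Step 7: prey: 71+28-40=59; pred: 19+13-5=27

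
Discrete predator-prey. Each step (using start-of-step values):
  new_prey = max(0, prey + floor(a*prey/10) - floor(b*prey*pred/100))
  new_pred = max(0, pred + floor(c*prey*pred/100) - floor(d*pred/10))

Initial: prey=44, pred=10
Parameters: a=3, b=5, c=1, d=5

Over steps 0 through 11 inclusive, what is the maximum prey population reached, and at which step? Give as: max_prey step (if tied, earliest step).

Answer: 101 11

Derivation:
Step 1: prey: 44+13-22=35; pred: 10+4-5=9
Step 2: prey: 35+10-15=30; pred: 9+3-4=8
Step 3: prey: 30+9-12=27; pred: 8+2-4=6
Step 4: prey: 27+8-8=27; pred: 6+1-3=4
Step 5: prey: 27+8-5=30; pred: 4+1-2=3
Step 6: prey: 30+9-4=35; pred: 3+0-1=2
Step 7: prey: 35+10-3=42; pred: 2+0-1=1
Step 8: prey: 42+12-2=52; pred: 1+0-0=1
Step 9: prey: 52+15-2=65; pred: 1+0-0=1
Step 10: prey: 65+19-3=81; pred: 1+0-0=1
Step 11: prey: 81+24-4=101; pred: 1+0-0=1
Max prey = 101 at step 11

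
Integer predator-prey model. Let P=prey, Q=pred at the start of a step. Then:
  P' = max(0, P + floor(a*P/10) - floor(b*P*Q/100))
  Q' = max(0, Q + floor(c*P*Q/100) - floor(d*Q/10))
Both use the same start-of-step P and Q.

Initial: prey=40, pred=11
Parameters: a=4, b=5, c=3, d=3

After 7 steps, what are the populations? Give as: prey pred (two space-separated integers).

Step 1: prey: 40+16-22=34; pred: 11+13-3=21
Step 2: prey: 34+13-35=12; pred: 21+21-6=36
Step 3: prey: 12+4-21=0; pred: 36+12-10=38
Step 4: prey: 0+0-0=0; pred: 38+0-11=27
Step 5: prey: 0+0-0=0; pred: 27+0-8=19
Step 6: prey: 0+0-0=0; pred: 19+0-5=14
Step 7: prey: 0+0-0=0; pred: 14+0-4=10

Answer: 0 10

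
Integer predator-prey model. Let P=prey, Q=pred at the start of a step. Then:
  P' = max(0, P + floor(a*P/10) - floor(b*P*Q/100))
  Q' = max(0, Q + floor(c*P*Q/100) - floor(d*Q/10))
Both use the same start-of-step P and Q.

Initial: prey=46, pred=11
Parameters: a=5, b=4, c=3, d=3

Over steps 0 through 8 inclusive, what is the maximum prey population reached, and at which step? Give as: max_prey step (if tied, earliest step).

Answer: 49 1

Derivation:
Step 1: prey: 46+23-20=49; pred: 11+15-3=23
Step 2: prey: 49+24-45=28; pred: 23+33-6=50
Step 3: prey: 28+14-56=0; pred: 50+42-15=77
Step 4: prey: 0+0-0=0; pred: 77+0-23=54
Step 5: prey: 0+0-0=0; pred: 54+0-16=38
Step 6: prey: 0+0-0=0; pred: 38+0-11=27
Step 7: prey: 0+0-0=0; pred: 27+0-8=19
Step 8: prey: 0+0-0=0; pred: 19+0-5=14
Max prey = 49 at step 1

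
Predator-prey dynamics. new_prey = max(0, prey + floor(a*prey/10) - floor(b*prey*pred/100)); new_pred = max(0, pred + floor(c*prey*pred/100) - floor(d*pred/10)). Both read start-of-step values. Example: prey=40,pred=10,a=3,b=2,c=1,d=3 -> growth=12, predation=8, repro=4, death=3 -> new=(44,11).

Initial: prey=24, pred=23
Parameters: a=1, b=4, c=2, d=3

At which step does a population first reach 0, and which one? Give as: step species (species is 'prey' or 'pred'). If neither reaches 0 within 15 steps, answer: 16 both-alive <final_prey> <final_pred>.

Answer: 2 prey

Derivation:
Step 1: prey: 24+2-22=4; pred: 23+11-6=28
Step 2: prey: 4+0-4=0; pred: 28+2-8=22
First extinction: prey at step 2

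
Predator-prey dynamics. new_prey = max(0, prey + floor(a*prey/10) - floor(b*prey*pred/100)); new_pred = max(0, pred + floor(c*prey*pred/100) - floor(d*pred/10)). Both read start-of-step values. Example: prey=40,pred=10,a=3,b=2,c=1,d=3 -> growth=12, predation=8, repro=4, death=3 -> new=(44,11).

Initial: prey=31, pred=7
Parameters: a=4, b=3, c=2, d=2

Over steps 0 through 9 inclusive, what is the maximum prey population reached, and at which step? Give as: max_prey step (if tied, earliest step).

Step 1: prey: 31+12-6=37; pred: 7+4-1=10
Step 2: prey: 37+14-11=40; pred: 10+7-2=15
Step 3: prey: 40+16-18=38; pred: 15+12-3=24
Step 4: prey: 38+15-27=26; pred: 24+18-4=38
Step 5: prey: 26+10-29=7; pred: 38+19-7=50
Step 6: prey: 7+2-10=0; pred: 50+7-10=47
Step 7: prey: 0+0-0=0; pred: 47+0-9=38
Step 8: prey: 0+0-0=0; pred: 38+0-7=31
Step 9: prey: 0+0-0=0; pred: 31+0-6=25
Max prey = 40 at step 2

Answer: 40 2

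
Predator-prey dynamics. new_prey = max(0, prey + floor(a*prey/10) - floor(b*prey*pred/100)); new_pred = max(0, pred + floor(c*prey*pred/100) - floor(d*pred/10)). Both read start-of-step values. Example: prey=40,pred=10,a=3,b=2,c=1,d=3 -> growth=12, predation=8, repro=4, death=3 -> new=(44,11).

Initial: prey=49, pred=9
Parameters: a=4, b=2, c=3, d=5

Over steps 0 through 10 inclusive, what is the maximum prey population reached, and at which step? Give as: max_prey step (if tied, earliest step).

Answer: 63 2

Derivation:
Step 1: prey: 49+19-8=60; pred: 9+13-4=18
Step 2: prey: 60+24-21=63; pred: 18+32-9=41
Step 3: prey: 63+25-51=37; pred: 41+77-20=98
Step 4: prey: 37+14-72=0; pred: 98+108-49=157
Step 5: prey: 0+0-0=0; pred: 157+0-78=79
Step 6: prey: 0+0-0=0; pred: 79+0-39=40
Step 7: prey: 0+0-0=0; pred: 40+0-20=20
Step 8: prey: 0+0-0=0; pred: 20+0-10=10
Step 9: prey: 0+0-0=0; pred: 10+0-5=5
Step 10: prey: 0+0-0=0; pred: 5+0-2=3
Max prey = 63 at step 2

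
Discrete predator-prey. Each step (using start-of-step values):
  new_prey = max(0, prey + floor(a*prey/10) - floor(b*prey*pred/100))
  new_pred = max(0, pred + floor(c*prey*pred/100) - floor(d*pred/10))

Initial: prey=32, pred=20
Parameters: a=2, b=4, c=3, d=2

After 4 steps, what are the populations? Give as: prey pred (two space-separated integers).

Step 1: prey: 32+6-25=13; pred: 20+19-4=35
Step 2: prey: 13+2-18=0; pred: 35+13-7=41
Step 3: prey: 0+0-0=0; pred: 41+0-8=33
Step 4: prey: 0+0-0=0; pred: 33+0-6=27

Answer: 0 27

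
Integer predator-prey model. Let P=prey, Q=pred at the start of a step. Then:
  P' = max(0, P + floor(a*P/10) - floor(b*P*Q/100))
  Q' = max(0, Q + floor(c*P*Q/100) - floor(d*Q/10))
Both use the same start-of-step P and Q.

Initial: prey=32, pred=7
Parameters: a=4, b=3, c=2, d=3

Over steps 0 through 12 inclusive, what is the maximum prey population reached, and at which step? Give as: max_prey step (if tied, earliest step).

Answer: 44 3

Derivation:
Step 1: prey: 32+12-6=38; pred: 7+4-2=9
Step 2: prey: 38+15-10=43; pred: 9+6-2=13
Step 3: prey: 43+17-16=44; pred: 13+11-3=21
Step 4: prey: 44+17-27=34; pred: 21+18-6=33
Step 5: prey: 34+13-33=14; pred: 33+22-9=46
Step 6: prey: 14+5-19=0; pred: 46+12-13=45
Step 7: prey: 0+0-0=0; pred: 45+0-13=32
Step 8: prey: 0+0-0=0; pred: 32+0-9=23
Step 9: prey: 0+0-0=0; pred: 23+0-6=17
Step 10: prey: 0+0-0=0; pred: 17+0-5=12
Step 11: prey: 0+0-0=0; pred: 12+0-3=9
Step 12: prey: 0+0-0=0; pred: 9+0-2=7
Max prey = 44 at step 3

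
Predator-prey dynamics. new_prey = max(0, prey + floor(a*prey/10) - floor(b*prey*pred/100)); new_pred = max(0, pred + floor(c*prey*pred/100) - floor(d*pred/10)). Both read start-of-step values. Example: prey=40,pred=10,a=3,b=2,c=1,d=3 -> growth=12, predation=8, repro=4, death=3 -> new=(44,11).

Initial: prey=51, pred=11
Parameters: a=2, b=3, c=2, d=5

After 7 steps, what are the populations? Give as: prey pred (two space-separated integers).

Answer: 3 4

Derivation:
Step 1: prey: 51+10-16=45; pred: 11+11-5=17
Step 2: prey: 45+9-22=32; pred: 17+15-8=24
Step 3: prey: 32+6-23=15; pred: 24+15-12=27
Step 4: prey: 15+3-12=6; pred: 27+8-13=22
Step 5: prey: 6+1-3=4; pred: 22+2-11=13
Step 6: prey: 4+0-1=3; pred: 13+1-6=8
Step 7: prey: 3+0-0=3; pred: 8+0-4=4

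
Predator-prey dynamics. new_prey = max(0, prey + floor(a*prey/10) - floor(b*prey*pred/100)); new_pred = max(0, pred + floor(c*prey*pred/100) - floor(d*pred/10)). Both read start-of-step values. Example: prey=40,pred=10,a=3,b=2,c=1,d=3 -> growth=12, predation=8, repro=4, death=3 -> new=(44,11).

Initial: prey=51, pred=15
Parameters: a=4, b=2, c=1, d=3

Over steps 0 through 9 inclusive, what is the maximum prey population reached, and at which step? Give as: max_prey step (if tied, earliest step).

Step 1: prey: 51+20-15=56; pred: 15+7-4=18
Step 2: prey: 56+22-20=58; pred: 18+10-5=23
Step 3: prey: 58+23-26=55; pred: 23+13-6=30
Step 4: prey: 55+22-33=44; pred: 30+16-9=37
Step 5: prey: 44+17-32=29; pred: 37+16-11=42
Step 6: prey: 29+11-24=16; pred: 42+12-12=42
Step 7: prey: 16+6-13=9; pred: 42+6-12=36
Step 8: prey: 9+3-6=6; pred: 36+3-10=29
Step 9: prey: 6+2-3=5; pred: 29+1-8=22
Max prey = 58 at step 2

Answer: 58 2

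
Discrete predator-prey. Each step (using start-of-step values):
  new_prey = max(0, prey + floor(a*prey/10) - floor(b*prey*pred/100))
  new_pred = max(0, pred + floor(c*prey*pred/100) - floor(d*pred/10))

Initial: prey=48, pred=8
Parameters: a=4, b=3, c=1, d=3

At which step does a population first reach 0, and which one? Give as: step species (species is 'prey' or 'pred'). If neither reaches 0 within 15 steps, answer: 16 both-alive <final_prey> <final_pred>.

Step 1: prey: 48+19-11=56; pred: 8+3-2=9
Step 2: prey: 56+22-15=63; pred: 9+5-2=12
Step 3: prey: 63+25-22=66; pred: 12+7-3=16
Step 4: prey: 66+26-31=61; pred: 16+10-4=22
Step 5: prey: 61+24-40=45; pred: 22+13-6=29
Step 6: prey: 45+18-39=24; pred: 29+13-8=34
Step 7: prey: 24+9-24=9; pred: 34+8-10=32
Step 8: prey: 9+3-8=4; pred: 32+2-9=25
Step 9: prey: 4+1-3=2; pred: 25+1-7=19
Step 10: prey: 2+0-1=1; pred: 19+0-5=14
Step 11: prey: 1+0-0=1; pred: 14+0-4=10
Step 12: prey: 1+0-0=1; pred: 10+0-3=7
Step 13: prey: 1+0-0=1; pred: 7+0-2=5
Step 14: prey: 1+0-0=1; pred: 5+0-1=4
Step 15: prey: 1+0-0=1; pred: 4+0-1=3
No extinction within 15 steps

Answer: 16 both-alive 1 3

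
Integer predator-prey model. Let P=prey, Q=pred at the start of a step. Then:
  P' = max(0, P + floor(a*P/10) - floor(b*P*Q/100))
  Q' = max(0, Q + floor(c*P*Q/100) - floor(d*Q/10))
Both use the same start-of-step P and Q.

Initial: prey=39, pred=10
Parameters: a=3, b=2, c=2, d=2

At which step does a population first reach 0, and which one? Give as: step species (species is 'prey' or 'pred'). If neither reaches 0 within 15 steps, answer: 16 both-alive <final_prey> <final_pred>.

Answer: 6 prey

Derivation:
Step 1: prey: 39+11-7=43; pred: 10+7-2=15
Step 2: prey: 43+12-12=43; pred: 15+12-3=24
Step 3: prey: 43+12-20=35; pred: 24+20-4=40
Step 4: prey: 35+10-28=17; pred: 40+28-8=60
Step 5: prey: 17+5-20=2; pred: 60+20-12=68
Step 6: prey: 2+0-2=0; pred: 68+2-13=57
First extinction: prey at step 6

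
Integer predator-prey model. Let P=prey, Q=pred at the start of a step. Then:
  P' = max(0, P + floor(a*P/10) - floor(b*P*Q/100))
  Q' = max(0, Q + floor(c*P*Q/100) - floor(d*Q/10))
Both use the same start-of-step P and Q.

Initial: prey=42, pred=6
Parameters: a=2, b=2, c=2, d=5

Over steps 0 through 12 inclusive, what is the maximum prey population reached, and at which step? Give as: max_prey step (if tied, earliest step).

Step 1: prey: 42+8-5=45; pred: 6+5-3=8
Step 2: prey: 45+9-7=47; pred: 8+7-4=11
Step 3: prey: 47+9-10=46; pred: 11+10-5=16
Step 4: prey: 46+9-14=41; pred: 16+14-8=22
Step 5: prey: 41+8-18=31; pred: 22+18-11=29
Step 6: prey: 31+6-17=20; pred: 29+17-14=32
Step 7: prey: 20+4-12=12; pred: 32+12-16=28
Step 8: prey: 12+2-6=8; pred: 28+6-14=20
Step 9: prey: 8+1-3=6; pred: 20+3-10=13
Step 10: prey: 6+1-1=6; pred: 13+1-6=8
Step 11: prey: 6+1-0=7; pred: 8+0-4=4
Step 12: prey: 7+1-0=8; pred: 4+0-2=2
Max prey = 47 at step 2

Answer: 47 2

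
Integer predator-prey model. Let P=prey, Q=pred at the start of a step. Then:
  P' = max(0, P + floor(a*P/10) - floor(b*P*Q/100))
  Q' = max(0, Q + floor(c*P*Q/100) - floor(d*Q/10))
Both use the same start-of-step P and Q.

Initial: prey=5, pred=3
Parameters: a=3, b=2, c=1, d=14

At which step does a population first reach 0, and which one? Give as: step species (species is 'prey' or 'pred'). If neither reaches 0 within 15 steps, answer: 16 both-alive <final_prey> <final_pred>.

Answer: 1 pred

Derivation:
Step 1: prey: 5+1-0=6; pred: 3+0-4=0
First extinction: pred at step 1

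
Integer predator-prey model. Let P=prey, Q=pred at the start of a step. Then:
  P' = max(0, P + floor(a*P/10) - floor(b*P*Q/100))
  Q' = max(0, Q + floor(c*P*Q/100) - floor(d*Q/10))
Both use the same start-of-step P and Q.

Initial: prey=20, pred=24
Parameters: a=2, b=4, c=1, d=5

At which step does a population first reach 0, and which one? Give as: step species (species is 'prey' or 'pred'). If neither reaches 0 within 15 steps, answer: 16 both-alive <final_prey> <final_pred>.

Answer: 16 both-alive 3 1

Derivation:
Step 1: prey: 20+4-19=5; pred: 24+4-12=16
Step 2: prey: 5+1-3=3; pred: 16+0-8=8
Step 3: prey: 3+0-0=3; pred: 8+0-4=4
Step 4: prey: 3+0-0=3; pred: 4+0-2=2
Step 5: prey: 3+0-0=3; pred: 2+0-1=1
Step 6: prey: 3+0-0=3; pred: 1+0-0=1
Steps 7-15: state stable at prey=3, pred=1 (no change)
No extinction within 15 steps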